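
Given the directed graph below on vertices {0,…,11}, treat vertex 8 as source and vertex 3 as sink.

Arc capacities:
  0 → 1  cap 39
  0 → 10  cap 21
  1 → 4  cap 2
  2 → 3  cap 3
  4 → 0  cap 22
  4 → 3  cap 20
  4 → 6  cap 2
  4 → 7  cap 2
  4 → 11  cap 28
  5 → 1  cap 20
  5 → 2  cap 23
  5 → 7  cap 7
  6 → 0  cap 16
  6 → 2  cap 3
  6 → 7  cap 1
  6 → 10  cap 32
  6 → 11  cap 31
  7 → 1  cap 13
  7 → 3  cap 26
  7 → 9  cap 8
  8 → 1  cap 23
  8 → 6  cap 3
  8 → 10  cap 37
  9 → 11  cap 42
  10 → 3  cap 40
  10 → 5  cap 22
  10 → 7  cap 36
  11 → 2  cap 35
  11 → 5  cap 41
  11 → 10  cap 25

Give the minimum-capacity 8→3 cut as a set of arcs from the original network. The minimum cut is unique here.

augment #1: 8→10→3 push 37
augment #2: 8→1→4→3 push 2
augment #3: 8→6→2→3 push 3
max flow = 42; residual-reachable set from 8 gives S-side
cut edges (S→T): {(1,4), (8,6), (8,10)} total cap 42

Min-cut arcs: {(1,4), (8,6), (8,10)} (total capacity 42)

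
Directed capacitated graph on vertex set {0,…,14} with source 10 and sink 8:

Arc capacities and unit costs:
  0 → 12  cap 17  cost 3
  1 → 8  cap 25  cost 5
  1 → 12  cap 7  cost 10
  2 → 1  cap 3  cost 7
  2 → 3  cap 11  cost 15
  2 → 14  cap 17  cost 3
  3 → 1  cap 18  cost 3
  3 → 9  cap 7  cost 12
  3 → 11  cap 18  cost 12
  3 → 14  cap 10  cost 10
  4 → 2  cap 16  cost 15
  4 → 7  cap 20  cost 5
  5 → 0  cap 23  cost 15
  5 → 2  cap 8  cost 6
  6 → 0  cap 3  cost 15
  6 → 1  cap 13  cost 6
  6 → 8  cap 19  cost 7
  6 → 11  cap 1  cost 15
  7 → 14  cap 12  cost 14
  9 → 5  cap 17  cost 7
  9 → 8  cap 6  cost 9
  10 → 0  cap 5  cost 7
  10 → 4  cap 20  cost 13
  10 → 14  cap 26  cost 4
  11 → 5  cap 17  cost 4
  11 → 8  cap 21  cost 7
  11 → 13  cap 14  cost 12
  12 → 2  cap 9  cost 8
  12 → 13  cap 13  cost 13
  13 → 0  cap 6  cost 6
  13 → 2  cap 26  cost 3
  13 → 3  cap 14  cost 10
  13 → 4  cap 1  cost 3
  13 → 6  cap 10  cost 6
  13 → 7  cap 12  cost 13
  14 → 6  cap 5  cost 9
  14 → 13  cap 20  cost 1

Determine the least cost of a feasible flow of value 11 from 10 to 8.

shortest-cost path #1: 10→14→13→6→8 push 10 @ unit cost 18 (adds 180)
shortest-cost path #2: 10→14→6→8 push 1 @ unit cost 20 (adds 20)
total cost = 200

Minimum cost for 11 units: 200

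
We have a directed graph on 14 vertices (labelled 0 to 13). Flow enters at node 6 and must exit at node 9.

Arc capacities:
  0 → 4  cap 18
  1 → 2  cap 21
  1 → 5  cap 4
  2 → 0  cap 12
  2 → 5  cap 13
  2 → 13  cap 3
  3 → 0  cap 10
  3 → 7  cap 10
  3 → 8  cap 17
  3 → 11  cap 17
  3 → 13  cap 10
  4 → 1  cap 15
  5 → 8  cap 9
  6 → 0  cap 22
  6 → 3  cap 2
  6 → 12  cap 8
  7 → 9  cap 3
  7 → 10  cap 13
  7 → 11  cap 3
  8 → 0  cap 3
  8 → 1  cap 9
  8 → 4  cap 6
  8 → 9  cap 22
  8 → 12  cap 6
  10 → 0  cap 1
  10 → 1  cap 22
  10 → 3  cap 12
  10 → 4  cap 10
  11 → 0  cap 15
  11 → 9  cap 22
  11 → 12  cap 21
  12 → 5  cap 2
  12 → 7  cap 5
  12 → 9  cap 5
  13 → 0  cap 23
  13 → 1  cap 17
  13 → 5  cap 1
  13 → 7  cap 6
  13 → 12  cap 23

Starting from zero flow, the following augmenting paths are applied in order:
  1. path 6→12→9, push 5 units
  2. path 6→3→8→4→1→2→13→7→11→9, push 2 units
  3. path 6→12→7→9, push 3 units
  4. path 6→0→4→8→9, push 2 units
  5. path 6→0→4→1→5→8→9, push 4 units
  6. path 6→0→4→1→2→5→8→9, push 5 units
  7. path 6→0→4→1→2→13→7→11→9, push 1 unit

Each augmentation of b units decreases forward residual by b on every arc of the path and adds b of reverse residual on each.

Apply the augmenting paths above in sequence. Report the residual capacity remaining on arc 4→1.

after path 1 (6→12→9, push 5): res(4,1)=15
after path 2 (6→3→8→4→1→2→13→7→11→9, push 2): res(4,1)=13
after path 3 (6→12→7→9, push 3): res(4,1)=13
after path 4 (6→0→4→8→9, push 2): res(4,1)=13
after path 5 (6→0→4→1→5→8→9, push 4): res(4,1)=9
after path 6 (6→0→4→1→2→5→8→9, push 5): res(4,1)=4
after path 7 (6→0→4→1→2→13→7→11→9, push 1): res(4,1)=3

Residual capacity of (4,1): 3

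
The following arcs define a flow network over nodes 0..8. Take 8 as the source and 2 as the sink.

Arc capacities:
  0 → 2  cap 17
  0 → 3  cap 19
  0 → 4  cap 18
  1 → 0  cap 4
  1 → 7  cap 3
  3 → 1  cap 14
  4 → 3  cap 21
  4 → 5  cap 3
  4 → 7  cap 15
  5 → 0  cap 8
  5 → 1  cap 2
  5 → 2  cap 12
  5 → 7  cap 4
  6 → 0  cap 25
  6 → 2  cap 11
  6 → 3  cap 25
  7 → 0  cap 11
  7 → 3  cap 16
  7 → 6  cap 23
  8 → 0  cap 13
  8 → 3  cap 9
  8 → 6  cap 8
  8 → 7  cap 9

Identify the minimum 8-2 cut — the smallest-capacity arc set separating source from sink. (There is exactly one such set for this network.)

Min-cut arcs: {(0,2), (4,5), (6,2)} (total capacity 31)

augment #1: 8→0→2 push 13
augment #2: 8→6→2 push 8
augment #3: 8→7→0→2 push 4
augment #4: 8→7→6→2 push 3
augment #5: 8→7→0→4→5→2 push 2
augment #6: 8→3→1→0→4→5→2 push 1
max flow = 31; residual-reachable set from 8 gives S-side
cut edges (S→T): {(0,2), (4,5), (6,2)} total cap 31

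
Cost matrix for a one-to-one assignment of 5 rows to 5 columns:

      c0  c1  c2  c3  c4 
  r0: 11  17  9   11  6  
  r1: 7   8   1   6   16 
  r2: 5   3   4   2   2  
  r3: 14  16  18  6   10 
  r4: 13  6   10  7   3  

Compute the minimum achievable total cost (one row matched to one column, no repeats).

Minimum assignment cost: 24

one of 2 optimal assignments: row0→col0 (cost 11), row1→col2 (cost 1), row2→col1 (cost 3), row3→col3 (cost 6), row4→col4 (cost 3)
total = 11 + 1 + 3 + 6 + 3 = 24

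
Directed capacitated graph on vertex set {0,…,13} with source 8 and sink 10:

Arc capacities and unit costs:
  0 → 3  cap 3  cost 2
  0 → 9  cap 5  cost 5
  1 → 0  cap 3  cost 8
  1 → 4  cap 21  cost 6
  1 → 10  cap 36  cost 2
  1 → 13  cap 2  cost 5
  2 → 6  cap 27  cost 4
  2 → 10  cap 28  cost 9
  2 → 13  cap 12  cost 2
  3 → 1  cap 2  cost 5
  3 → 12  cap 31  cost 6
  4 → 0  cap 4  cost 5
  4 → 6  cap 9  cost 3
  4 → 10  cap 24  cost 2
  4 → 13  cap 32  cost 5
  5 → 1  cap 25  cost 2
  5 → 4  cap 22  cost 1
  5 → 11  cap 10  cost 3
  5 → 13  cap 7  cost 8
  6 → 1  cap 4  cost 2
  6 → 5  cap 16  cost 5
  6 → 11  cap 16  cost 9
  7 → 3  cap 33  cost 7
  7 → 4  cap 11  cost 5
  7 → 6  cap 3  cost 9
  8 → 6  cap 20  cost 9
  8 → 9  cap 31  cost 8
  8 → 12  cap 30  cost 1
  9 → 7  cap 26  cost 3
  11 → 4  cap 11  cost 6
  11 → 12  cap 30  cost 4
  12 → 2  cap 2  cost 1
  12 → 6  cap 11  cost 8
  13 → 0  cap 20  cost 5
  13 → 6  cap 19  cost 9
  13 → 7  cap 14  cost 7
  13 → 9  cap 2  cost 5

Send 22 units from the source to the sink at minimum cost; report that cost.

Minimum cost for 22 units: 346

shortest-cost path #1: 8→12→2→6→1→10 push 2 @ unit cost 10 (adds 20)
shortest-cost path #2: 8→6→1→10 push 2 @ unit cost 13 (adds 26)
shortest-cost path #3: 8→6→2→10 push 2 @ unit cost 14 (adds 28)
shortest-cost path #4: 8→6→5→4→10 push 16 @ unit cost 17 (adds 272)
total cost = 346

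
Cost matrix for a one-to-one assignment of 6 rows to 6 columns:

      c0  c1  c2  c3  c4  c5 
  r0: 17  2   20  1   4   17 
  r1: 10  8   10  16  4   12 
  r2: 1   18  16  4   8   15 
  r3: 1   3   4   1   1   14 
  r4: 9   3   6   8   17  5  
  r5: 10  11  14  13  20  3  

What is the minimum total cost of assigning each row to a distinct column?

optimal assignment: row0→col3 (cost 1), row1→col4 (cost 4), row2→col0 (cost 1), row3→col2 (cost 4), row4→col1 (cost 3), row5→col5 (cost 3)
total = 1 + 4 + 1 + 4 + 3 + 3 = 16

Minimum assignment cost: 16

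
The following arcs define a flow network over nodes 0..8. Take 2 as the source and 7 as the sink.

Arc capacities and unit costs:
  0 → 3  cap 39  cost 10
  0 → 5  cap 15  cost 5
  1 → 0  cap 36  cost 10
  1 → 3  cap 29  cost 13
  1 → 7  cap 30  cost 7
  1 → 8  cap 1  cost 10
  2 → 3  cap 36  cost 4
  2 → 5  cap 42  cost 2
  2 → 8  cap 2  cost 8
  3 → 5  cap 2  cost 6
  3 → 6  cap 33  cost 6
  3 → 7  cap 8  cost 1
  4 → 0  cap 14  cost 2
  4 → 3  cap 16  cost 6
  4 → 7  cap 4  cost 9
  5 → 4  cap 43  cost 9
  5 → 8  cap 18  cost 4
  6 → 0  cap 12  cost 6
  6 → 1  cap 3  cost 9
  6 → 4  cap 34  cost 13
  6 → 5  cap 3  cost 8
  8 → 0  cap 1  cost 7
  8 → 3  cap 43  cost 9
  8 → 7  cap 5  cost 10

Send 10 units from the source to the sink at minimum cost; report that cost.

Minimum cost for 10 units: 72

shortest-cost path #1: 2→3→7 push 8 @ unit cost 5 (adds 40)
shortest-cost path #2: 2→5→8→7 push 2 @ unit cost 16 (adds 32)
total cost = 72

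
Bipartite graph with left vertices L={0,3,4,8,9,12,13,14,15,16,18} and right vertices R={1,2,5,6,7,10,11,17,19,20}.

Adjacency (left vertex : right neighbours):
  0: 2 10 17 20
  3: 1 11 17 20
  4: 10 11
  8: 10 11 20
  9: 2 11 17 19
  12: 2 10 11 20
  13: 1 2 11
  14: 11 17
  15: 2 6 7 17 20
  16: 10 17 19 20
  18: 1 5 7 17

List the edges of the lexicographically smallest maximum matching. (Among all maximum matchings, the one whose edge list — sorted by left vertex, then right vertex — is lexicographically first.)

Lex-smallest maximum matching: {(0,2), (3,1), (4,10), (8,11), (9,17), (12,20), (15,6), (16,19), (18,5)}

|M| = 9 (so the lex-smallest maximum matching has 9 edges)
process left vertices in ascending order; for each, take the smallest-labelled available neighbour that still permits 9 edges overall, or leave it unmatched if none does
lex-smallest matching: {0-2, 3-1, 4-10, 8-11, 9-17, 12-20, 15-6, 16-19, 18-5}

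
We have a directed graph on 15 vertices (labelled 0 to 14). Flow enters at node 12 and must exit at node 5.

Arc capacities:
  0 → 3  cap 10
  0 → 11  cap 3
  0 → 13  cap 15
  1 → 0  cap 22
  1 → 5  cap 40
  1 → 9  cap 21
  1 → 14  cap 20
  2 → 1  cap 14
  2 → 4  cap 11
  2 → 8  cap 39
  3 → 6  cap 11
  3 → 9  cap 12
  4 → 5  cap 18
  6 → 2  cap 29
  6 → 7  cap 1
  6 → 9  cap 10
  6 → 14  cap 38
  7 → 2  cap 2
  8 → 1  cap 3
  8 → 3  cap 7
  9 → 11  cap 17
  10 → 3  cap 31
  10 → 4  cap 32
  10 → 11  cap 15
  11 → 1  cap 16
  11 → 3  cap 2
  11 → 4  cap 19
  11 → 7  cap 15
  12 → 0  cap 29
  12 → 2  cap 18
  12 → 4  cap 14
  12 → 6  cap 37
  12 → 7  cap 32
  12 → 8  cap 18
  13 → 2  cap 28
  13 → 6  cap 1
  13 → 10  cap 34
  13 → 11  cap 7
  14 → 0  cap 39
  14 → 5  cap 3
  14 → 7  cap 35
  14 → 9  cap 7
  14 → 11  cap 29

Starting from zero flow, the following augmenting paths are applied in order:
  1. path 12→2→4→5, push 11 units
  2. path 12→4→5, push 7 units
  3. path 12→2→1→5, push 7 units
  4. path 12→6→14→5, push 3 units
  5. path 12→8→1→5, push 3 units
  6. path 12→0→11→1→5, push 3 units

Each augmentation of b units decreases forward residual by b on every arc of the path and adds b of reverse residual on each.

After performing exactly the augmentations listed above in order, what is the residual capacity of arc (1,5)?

Residual capacity of (1,5): 27

after path 1 (12→2→4→5, push 11): res(1,5)=40
after path 2 (12→4→5, push 7): res(1,5)=40
after path 3 (12→2→1→5, push 7): res(1,5)=33
after path 4 (12→6→14→5, push 3): res(1,5)=33
after path 5 (12→8→1→5, push 3): res(1,5)=30
after path 6 (12→0→11→1→5, push 3): res(1,5)=27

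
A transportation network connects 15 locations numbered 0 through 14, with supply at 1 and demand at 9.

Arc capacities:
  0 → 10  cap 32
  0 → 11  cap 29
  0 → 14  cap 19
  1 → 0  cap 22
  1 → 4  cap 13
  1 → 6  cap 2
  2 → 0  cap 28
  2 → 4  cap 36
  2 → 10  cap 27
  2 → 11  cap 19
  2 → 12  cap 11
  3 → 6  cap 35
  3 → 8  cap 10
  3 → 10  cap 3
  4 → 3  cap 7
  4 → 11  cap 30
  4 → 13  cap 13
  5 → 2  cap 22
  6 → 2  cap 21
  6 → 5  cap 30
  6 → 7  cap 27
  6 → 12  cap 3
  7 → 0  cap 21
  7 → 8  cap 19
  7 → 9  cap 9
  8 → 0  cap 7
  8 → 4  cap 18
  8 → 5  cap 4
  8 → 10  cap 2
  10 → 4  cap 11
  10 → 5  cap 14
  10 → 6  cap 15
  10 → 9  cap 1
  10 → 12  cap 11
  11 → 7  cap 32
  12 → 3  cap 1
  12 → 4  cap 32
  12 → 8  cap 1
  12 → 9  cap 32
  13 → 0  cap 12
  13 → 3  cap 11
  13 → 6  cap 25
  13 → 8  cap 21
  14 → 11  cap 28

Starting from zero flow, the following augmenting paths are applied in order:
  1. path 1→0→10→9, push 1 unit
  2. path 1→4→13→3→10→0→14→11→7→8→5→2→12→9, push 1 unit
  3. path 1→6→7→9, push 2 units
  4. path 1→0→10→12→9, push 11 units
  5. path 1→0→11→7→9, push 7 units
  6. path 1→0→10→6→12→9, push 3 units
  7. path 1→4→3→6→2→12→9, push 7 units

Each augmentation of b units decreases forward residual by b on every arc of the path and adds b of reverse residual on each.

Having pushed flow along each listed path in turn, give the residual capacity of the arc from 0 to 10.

after path 1 (1→0→10→9, push 1): res(0,10)=31
after path 2 (1→4→13→3→10→0→14→11→7→8→5→2→12→9, push 1): res(0,10)=32
after path 3 (1→6→7→9, push 2): res(0,10)=32
after path 4 (1→0→10→12→9, push 11): res(0,10)=21
after path 5 (1→0→11→7→9, push 7): res(0,10)=21
after path 6 (1→0→10→6→12→9, push 3): res(0,10)=18
after path 7 (1→4→3→6→2→12→9, push 7): res(0,10)=18

Residual capacity of (0,10): 18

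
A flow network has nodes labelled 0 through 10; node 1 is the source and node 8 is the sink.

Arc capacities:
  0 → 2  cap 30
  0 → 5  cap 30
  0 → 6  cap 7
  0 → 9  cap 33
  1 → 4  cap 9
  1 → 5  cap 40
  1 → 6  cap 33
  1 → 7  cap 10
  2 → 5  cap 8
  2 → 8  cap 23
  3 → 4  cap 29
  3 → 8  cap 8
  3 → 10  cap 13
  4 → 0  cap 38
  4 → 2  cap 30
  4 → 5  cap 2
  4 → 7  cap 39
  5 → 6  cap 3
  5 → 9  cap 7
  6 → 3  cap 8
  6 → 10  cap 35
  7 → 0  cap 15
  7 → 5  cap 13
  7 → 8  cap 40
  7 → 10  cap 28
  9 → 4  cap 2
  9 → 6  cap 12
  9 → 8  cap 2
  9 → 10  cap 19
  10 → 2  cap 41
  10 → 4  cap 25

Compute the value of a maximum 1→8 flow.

augment #1: 1→7→8 bottleneck 10, total now 10
augment #2: 1→4→2→8 bottleneck 9, total now 19
augment #3: 1→5→9→8 bottleneck 2, total now 21
augment #4: 1→6→3→8 bottleneck 8, total now 29
augment #5: 1→6→10→2→8 bottleneck 14, total now 43
augment #6: 1→5→9→4→7→8 bottleneck 2, total now 45
augment #7: 1→6→10→4→7→8 bottleneck 11, total now 56
augment #8: 1→5→6→10→4→7→8 bottleneck 3, total now 59
augment #9: 1→5→9→10→4→7→8 bottleneck 3, total now 62

Maximum flow value: 62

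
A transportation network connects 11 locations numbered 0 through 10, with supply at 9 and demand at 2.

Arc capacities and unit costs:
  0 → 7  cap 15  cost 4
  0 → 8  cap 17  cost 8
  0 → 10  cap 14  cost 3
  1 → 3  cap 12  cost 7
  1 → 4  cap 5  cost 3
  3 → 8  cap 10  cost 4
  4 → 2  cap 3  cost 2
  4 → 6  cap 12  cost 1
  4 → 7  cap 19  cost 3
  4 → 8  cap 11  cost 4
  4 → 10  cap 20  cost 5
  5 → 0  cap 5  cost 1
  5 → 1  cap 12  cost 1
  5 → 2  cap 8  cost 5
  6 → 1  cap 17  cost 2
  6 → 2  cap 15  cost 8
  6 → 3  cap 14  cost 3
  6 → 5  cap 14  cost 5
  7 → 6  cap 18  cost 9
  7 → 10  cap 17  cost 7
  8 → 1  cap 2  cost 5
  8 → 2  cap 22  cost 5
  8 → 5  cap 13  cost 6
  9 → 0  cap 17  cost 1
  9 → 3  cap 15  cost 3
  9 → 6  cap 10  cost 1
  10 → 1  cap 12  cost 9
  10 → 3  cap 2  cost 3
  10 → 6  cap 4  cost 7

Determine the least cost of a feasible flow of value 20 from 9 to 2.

Minimum cost for 20 units: 207

shortest-cost path #1: 9→6→1→4→2 push 3 @ unit cost 8 (adds 24)
shortest-cost path #2: 9→6→2 push 7 @ unit cost 9 (adds 63)
shortest-cost path #3: 9→3→8→2 push 10 @ unit cost 12 (adds 120)
total cost = 207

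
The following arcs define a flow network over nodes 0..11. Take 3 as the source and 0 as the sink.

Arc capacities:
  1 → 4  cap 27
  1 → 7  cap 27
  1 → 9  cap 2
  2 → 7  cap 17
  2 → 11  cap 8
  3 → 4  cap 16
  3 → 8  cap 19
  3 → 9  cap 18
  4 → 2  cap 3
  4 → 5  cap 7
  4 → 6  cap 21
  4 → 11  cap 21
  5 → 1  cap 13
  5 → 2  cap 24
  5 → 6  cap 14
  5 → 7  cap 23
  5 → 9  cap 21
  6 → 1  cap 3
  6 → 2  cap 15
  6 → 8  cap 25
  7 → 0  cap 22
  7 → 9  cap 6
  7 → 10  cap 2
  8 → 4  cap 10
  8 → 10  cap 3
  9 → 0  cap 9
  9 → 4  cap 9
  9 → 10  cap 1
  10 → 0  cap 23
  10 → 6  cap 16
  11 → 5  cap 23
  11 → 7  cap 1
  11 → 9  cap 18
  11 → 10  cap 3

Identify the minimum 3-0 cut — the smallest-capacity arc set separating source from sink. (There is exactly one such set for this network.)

augment #1: 3→9→0 push 9
augment #2: 3→8→10→0 push 3
augment #3: 3→9→10→0 push 1
augment #4: 3→4→2→7→0 push 3
augment #5: 3→4→5→7→0 push 7
augment #6: 3→4→11→7→0 push 1
augment #7: 3→4→11→10→0 push 3
augment #8: 3→4→6→1→7→0 push 2
augment #9: 3→8→4→6→1→7→0 push 1
augment #10: 3→8→4→6→2→7→0 push 8
augment #11: 3→8→4→6→2→7→10→0 push 1
augment #12: 3→9→4→6→2→7→10→0 push 1
max flow = 40; residual-reachable set from 3 gives S-side
cut edges (S→T): {(7,0), (7,10), (8,10), (9,0), (9,10), (11,10)} total cap 40

Min-cut arcs: {(7,0), (7,10), (8,10), (9,0), (9,10), (11,10)} (total capacity 40)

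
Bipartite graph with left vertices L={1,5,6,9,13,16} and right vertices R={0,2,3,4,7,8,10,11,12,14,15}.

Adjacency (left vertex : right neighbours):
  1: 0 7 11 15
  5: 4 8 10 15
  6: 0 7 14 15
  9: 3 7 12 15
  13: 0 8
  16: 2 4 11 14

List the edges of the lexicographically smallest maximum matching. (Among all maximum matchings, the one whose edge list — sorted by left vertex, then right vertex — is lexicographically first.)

Lex-smallest maximum matching: {(1,0), (5,4), (6,7), (9,3), (13,8), (16,2)}

|M| = 6 (so the lex-smallest maximum matching has 6 edges)
process left vertices in ascending order; for each, take the smallest-labelled available neighbour that still permits 6 edges overall, or leave it unmatched if none does
lex-smallest matching: {1-0, 5-4, 6-7, 9-3, 13-8, 16-2}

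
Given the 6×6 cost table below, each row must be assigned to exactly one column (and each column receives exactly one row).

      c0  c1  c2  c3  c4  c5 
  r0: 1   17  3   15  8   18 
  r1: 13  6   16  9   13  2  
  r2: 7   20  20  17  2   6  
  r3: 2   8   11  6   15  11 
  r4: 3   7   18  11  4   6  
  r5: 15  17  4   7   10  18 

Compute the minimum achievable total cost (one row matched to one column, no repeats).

Minimum assignment cost: 22

optimal assignment: row0→col0 (cost 1), row1→col5 (cost 2), row2→col4 (cost 2), row3→col3 (cost 6), row4→col1 (cost 7), row5→col2 (cost 4)
total = 1 + 2 + 2 + 6 + 7 + 4 = 22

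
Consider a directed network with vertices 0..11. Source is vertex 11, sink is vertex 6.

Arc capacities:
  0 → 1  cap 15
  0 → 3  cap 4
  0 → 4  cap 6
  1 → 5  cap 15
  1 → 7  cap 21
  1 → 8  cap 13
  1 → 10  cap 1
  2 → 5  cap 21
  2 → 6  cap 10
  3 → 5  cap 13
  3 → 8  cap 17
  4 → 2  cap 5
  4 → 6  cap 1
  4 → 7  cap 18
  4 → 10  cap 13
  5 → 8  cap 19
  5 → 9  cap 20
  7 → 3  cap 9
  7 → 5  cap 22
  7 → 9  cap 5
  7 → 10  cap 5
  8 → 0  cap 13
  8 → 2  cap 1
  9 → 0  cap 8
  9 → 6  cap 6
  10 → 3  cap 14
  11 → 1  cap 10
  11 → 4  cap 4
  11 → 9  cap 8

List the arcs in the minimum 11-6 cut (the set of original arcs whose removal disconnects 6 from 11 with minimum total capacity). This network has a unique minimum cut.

Min-cut arcs: {(4,2), (4,6), (8,2), (9,6)} (total capacity 13)

augment #1: 11→4→6 push 1
augment #2: 11→9→6 push 6
augment #3: 11→4→2→6 push 3
augment #4: 11→1→8→2→6 push 1
augment #5: 11→9→0→4→2→6 push 2
max flow = 13; residual-reachable set from 11 gives S-side
cut edges (S→T): {(4,2), (4,6), (8,2), (9,6)} total cap 13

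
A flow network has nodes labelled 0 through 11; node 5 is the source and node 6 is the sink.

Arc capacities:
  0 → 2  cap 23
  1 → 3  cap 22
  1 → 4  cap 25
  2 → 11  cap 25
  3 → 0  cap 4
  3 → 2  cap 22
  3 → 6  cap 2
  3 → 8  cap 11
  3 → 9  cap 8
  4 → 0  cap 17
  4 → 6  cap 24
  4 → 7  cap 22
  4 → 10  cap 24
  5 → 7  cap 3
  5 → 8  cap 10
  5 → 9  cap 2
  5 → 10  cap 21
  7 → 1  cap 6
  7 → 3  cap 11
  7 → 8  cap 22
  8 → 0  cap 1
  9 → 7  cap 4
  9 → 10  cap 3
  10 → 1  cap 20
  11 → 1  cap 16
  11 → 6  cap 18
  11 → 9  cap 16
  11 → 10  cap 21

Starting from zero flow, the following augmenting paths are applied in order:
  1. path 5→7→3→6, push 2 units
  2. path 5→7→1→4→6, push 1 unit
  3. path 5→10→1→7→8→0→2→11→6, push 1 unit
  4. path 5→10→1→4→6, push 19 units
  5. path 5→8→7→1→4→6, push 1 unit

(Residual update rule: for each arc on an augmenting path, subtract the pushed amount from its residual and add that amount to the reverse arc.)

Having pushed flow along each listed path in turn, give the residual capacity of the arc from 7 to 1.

Residual capacity of (7,1): 5

after path 1 (5→7→3→6, push 2): res(7,1)=6
after path 2 (5→7→1→4→6, push 1): res(7,1)=5
after path 3 (5→10→1→7→8→0→2→11→6, push 1): res(7,1)=6
after path 4 (5→10→1→4→6, push 19): res(7,1)=6
after path 5 (5→8→7→1→4→6, push 1): res(7,1)=5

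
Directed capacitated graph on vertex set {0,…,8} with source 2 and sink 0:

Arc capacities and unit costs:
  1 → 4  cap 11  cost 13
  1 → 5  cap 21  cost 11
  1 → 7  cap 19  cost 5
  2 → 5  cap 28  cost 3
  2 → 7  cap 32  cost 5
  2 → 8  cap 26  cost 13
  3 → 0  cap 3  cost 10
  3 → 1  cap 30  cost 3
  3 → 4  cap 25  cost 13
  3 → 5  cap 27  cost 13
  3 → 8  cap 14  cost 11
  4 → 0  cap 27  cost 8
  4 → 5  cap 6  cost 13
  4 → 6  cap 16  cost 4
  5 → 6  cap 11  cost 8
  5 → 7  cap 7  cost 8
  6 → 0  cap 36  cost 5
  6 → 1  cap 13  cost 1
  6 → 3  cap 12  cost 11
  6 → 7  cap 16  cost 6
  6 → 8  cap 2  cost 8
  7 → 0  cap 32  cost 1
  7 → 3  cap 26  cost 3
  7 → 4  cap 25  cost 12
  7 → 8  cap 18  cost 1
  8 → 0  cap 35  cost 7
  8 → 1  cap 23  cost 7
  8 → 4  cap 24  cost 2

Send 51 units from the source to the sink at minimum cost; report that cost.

Minimum cost for 51 units: 521

shortest-cost path #1: 2→7→0 push 32 @ unit cost 6 (adds 192)
shortest-cost path #2: 2→5→6→0 push 11 @ unit cost 16 (adds 176)
shortest-cost path #3: 2→5→7→8→0 push 7 @ unit cost 19 (adds 133)
shortest-cost path #4: 2→8→0 push 1 @ unit cost 20 (adds 20)
total cost = 521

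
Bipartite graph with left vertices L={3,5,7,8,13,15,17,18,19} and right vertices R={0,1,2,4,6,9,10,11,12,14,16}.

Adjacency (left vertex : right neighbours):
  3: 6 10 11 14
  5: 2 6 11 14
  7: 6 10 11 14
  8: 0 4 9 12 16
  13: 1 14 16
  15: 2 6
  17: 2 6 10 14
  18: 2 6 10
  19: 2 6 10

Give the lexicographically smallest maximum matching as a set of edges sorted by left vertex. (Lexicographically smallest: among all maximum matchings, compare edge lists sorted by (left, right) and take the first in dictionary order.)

|M| = 7 (so the lex-smallest maximum matching has 7 edges)
process left vertices in ascending order; for each, take the smallest-labelled available neighbour that still permits 7 edges overall, or leave it unmatched if none does
lex-smallest matching: {3-6, 5-2, 7-11, 8-0, 13-1, 17-14, 18-10}

Lex-smallest maximum matching: {(3,6), (5,2), (7,11), (8,0), (13,1), (17,14), (18,10)}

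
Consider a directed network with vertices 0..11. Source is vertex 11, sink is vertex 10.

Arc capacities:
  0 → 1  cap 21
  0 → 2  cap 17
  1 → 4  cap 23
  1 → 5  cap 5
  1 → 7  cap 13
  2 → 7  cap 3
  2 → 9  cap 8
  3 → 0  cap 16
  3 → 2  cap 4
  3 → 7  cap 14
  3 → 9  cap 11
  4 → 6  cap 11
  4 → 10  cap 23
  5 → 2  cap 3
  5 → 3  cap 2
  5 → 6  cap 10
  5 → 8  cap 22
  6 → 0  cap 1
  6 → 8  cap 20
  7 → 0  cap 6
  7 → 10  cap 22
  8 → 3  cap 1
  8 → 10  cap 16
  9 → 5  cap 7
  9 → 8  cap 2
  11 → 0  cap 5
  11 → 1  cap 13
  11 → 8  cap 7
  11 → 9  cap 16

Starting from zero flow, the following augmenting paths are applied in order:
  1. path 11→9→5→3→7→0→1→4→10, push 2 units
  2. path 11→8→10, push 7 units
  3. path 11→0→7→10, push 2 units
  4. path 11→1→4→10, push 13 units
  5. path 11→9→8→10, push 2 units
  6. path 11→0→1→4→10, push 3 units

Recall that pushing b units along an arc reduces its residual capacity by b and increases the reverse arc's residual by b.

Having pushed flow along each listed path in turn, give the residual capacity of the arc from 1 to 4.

after path 1 (11→9→5→3→7→0→1→4→10, push 2): res(1,4)=21
after path 2 (11→8→10, push 7): res(1,4)=21
after path 3 (11→0→7→10, push 2): res(1,4)=21
after path 4 (11→1→4→10, push 13): res(1,4)=8
after path 5 (11→9→8→10, push 2): res(1,4)=8
after path 6 (11→0→1→4→10, push 3): res(1,4)=5

Residual capacity of (1,4): 5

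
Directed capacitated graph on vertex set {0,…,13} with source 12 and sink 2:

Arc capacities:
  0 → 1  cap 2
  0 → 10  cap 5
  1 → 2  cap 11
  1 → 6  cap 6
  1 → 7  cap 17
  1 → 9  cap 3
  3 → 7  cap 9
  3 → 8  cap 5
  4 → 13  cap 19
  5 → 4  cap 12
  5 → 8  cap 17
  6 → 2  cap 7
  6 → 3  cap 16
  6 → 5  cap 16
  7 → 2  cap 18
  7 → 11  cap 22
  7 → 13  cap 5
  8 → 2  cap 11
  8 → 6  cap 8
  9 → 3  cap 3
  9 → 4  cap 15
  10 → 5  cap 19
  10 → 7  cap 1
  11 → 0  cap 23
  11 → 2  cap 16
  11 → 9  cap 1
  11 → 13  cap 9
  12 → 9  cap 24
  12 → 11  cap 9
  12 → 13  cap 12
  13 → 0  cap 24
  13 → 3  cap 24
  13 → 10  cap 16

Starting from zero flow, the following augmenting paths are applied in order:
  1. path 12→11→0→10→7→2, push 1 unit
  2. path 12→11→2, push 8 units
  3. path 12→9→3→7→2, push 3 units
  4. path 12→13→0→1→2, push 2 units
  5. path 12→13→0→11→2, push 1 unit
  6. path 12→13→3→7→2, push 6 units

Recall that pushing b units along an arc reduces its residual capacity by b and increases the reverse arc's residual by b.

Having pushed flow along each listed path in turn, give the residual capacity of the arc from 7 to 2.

after path 1 (12→11→0→10→7→2, push 1): res(7,2)=17
after path 2 (12→11→2, push 8): res(7,2)=17
after path 3 (12→9→3→7→2, push 3): res(7,2)=14
after path 4 (12→13→0→1→2, push 2): res(7,2)=14
after path 5 (12→13→0→11→2, push 1): res(7,2)=14
after path 6 (12→13→3→7→2, push 6): res(7,2)=8

Residual capacity of (7,2): 8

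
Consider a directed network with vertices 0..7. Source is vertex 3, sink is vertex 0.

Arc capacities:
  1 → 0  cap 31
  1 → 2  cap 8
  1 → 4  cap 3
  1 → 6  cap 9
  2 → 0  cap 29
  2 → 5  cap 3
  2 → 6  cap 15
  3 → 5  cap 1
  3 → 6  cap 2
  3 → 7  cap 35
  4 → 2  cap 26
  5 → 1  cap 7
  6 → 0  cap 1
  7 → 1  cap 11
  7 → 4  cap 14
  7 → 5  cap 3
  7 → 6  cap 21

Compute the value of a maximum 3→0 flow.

augment #1: 3→6→0 bottleneck 1, total now 1
augment #2: 3→5→1→0 bottleneck 1, total now 2
augment #3: 3→7→1→0 bottleneck 11, total now 13
augment #4: 3→7→4→2→0 bottleneck 14, total now 27
augment #5: 3→7→5→1→0 bottleneck 3, total now 30

Maximum flow value: 30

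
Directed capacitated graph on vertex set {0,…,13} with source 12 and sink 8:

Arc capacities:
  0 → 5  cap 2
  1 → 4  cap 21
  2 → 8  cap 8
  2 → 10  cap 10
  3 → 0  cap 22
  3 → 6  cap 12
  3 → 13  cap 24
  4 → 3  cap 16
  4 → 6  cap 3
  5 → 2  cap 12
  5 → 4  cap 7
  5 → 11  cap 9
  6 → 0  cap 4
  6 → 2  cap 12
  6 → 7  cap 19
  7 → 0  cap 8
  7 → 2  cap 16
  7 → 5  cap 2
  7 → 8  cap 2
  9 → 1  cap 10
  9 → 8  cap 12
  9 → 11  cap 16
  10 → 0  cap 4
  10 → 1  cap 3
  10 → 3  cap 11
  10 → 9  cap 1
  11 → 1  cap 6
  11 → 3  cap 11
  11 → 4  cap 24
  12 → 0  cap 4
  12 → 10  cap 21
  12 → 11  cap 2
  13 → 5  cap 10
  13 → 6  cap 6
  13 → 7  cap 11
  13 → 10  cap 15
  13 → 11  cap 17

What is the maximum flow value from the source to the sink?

Maximum flow value: 11

augment #1: 12→10→9→8 bottleneck 1, total now 1
augment #2: 12→0→5→2→8 bottleneck 2, total now 3
augment #3: 12→10→3→6→2→8 bottleneck 6, total now 9
augment #4: 12→10→3→6→7→8 bottleneck 2, total now 11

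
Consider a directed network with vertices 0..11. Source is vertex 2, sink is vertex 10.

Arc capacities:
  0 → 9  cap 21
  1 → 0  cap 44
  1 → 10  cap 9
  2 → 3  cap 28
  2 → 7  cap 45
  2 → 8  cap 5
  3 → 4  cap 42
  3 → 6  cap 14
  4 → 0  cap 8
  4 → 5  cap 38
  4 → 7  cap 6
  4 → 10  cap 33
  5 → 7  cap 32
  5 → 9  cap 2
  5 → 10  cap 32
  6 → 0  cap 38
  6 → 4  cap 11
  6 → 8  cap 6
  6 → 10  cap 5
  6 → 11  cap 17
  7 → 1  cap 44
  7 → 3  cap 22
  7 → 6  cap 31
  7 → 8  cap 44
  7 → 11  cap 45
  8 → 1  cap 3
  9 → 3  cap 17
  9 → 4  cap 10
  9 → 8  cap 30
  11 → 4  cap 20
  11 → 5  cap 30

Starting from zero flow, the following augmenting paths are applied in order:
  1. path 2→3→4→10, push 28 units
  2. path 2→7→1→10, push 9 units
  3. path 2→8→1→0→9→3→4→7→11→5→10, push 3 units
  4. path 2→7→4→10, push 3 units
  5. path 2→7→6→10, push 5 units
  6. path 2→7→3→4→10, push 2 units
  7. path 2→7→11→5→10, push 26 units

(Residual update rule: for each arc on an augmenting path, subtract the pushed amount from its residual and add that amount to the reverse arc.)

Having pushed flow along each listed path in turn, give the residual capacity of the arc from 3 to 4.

Residual capacity of (3,4): 9

after path 1 (2→3→4→10, push 28): res(3,4)=14
after path 2 (2→7→1→10, push 9): res(3,4)=14
after path 3 (2→8→1→0→9→3→4→7→11→5→10, push 3): res(3,4)=11
after path 4 (2→7→4→10, push 3): res(3,4)=11
after path 5 (2→7→6→10, push 5): res(3,4)=11
after path 6 (2→7→3→4→10, push 2): res(3,4)=9
after path 7 (2→7→11→5→10, push 26): res(3,4)=9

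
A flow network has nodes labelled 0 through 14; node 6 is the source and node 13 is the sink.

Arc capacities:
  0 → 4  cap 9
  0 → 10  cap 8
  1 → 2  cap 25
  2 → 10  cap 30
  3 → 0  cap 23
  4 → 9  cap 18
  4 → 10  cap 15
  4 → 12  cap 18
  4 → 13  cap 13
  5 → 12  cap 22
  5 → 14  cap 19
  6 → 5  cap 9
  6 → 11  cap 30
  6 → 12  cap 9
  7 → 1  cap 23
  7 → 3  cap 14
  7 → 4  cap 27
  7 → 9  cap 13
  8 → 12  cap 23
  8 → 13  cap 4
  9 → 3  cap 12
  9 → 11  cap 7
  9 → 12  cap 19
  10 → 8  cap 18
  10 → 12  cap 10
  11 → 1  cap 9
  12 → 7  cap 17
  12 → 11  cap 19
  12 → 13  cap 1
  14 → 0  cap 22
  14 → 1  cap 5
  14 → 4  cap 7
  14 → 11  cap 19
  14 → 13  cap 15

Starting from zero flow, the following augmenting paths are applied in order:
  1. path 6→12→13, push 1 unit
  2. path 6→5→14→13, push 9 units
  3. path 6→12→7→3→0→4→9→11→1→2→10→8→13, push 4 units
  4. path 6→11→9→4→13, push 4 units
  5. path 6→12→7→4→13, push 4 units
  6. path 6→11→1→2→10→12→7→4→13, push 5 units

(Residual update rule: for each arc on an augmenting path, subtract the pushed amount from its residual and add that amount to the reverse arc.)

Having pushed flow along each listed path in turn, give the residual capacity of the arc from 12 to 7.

after path 1 (6→12→13, push 1): res(12,7)=17
after path 2 (6→5→14→13, push 9): res(12,7)=17
after path 3 (6→12→7→3→0→4→9→11→1→2→10→8→13, push 4): res(12,7)=13
after path 4 (6→11→9→4→13, push 4): res(12,7)=13
after path 5 (6→12→7→4→13, push 4): res(12,7)=9
after path 6 (6→11→1→2→10→12→7→4→13, push 5): res(12,7)=4

Residual capacity of (12,7): 4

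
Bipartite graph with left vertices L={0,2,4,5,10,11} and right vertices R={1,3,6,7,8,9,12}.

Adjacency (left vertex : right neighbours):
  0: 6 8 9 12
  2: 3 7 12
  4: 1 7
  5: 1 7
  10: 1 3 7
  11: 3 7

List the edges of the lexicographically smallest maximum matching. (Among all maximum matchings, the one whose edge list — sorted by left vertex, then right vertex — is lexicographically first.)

Lex-smallest maximum matching: {(0,6), (2,12), (4,1), (5,7), (10,3)}

|M| = 5 (so the lex-smallest maximum matching has 5 edges)
process left vertices in ascending order; for each, take the smallest-labelled available neighbour that still permits 5 edges overall, or leave it unmatched if none does
lex-smallest matching: {0-6, 2-12, 4-1, 5-7, 10-3}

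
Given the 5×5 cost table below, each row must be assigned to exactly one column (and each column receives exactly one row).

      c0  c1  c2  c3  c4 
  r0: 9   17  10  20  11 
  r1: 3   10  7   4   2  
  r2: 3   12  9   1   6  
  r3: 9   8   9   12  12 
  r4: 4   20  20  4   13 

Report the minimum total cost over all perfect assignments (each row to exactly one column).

optimal assignment: row0→col2 (cost 10), row1→col4 (cost 2), row2→col3 (cost 1), row3→col1 (cost 8), row4→col0 (cost 4)
total = 10 + 2 + 1 + 8 + 4 = 25

Minimum assignment cost: 25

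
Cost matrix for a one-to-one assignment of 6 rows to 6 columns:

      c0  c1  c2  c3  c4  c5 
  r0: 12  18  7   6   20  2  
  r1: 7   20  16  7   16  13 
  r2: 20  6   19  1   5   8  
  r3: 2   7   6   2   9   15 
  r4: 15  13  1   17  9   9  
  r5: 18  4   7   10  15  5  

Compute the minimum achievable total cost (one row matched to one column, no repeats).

one of 2 optimal assignments: row0→col5 (cost 2), row1→col0 (cost 7), row2→col4 (cost 5), row3→col3 (cost 2), row4→col2 (cost 1), row5→col1 (cost 4)
total = 2 + 7 + 5 + 2 + 1 + 4 = 21

Minimum assignment cost: 21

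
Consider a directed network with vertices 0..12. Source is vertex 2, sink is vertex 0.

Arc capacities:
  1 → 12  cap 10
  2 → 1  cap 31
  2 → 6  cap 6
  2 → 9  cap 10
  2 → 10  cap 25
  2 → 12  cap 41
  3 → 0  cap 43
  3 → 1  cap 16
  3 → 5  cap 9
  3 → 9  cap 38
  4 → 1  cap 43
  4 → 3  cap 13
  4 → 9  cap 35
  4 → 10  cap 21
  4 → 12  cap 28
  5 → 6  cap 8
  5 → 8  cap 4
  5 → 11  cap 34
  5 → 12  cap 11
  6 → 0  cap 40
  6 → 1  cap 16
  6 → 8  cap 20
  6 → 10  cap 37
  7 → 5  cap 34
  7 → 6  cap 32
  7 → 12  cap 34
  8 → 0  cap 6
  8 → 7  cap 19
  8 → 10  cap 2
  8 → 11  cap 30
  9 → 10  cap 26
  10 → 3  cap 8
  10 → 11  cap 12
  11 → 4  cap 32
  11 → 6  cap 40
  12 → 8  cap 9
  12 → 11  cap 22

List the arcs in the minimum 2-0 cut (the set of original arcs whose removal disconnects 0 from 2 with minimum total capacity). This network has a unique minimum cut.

Min-cut arcs: {(2,6), (10,3), (10,11), (12,8), (12,11)} (total capacity 57)

augment #1: 2→6→0 push 6
augment #2: 2→10→3→0 push 8
augment #3: 2→12→8→0 push 6
augment #4: 2→10→11→6→0 push 12
augment #5: 2→12→11→6→0 push 22
augment #6: 2→12→8→11→4→3→0 push 3
max flow = 57; residual-reachable set from 2 gives S-side
cut edges (S→T): {(2,6), (10,3), (10,11), (12,8), (12,11)} total cap 57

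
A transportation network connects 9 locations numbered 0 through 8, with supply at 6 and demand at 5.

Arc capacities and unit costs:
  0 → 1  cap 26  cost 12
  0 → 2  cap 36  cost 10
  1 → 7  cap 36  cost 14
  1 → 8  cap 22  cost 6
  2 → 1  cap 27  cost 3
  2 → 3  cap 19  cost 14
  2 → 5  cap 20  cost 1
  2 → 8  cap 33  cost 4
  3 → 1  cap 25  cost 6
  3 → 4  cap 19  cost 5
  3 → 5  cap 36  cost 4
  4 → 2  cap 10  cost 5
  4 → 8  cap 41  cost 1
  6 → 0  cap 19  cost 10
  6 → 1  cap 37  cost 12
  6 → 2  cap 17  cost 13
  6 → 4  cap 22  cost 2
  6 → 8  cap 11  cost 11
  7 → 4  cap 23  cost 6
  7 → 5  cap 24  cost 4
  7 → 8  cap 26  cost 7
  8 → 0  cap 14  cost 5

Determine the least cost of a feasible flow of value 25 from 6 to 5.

shortest-cost path #1: 6→4→2→5 push 10 @ unit cost 8 (adds 80)
shortest-cost path #2: 6→2→5 push 10 @ unit cost 14 (adds 140)
shortest-cost path #3: 6→1→7→5 push 5 @ unit cost 30 (adds 150)
total cost = 370

Minimum cost for 25 units: 370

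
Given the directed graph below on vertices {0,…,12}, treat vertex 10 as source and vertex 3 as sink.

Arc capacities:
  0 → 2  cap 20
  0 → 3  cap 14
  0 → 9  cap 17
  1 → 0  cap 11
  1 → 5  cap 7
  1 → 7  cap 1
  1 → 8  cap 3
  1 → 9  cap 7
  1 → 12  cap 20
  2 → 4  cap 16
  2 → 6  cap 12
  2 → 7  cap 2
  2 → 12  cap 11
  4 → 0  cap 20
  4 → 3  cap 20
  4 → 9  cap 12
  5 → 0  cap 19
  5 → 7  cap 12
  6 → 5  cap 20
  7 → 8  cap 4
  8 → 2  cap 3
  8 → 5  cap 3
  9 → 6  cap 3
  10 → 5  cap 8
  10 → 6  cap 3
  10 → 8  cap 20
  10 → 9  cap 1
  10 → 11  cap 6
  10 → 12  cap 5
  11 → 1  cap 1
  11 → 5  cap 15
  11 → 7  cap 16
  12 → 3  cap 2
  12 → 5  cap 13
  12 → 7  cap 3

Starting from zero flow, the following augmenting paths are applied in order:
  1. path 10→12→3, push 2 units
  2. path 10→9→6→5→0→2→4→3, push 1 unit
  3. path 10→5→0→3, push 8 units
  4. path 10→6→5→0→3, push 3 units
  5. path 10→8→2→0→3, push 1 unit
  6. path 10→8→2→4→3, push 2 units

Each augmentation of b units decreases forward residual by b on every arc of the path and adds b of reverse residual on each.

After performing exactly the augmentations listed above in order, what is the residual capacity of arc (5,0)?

after path 1 (10→12→3, push 2): res(5,0)=19
after path 2 (10→9→6→5→0→2→4→3, push 1): res(5,0)=18
after path 3 (10→5→0→3, push 8): res(5,0)=10
after path 4 (10→6→5→0→3, push 3): res(5,0)=7
after path 5 (10→8→2→0→3, push 1): res(5,0)=7
after path 6 (10→8→2→4→3, push 2): res(5,0)=7

Residual capacity of (5,0): 7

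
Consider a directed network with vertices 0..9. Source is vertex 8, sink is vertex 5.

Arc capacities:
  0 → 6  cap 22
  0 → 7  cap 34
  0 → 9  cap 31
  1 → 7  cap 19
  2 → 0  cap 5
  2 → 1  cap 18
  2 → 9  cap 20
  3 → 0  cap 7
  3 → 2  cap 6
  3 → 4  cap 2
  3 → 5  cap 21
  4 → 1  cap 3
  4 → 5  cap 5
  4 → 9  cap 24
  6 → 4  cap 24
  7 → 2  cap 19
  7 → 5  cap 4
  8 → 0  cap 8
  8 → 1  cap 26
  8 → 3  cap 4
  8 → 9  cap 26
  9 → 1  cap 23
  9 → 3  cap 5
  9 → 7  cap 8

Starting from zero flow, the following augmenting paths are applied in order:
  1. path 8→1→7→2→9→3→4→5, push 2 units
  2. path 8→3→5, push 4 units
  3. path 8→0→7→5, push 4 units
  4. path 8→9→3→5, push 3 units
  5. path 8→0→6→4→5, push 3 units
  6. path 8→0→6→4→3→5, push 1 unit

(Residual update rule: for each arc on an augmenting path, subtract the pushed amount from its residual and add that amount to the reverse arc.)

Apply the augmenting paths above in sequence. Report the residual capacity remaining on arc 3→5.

Residual capacity of (3,5): 13

after path 1 (8→1→7→2→9→3→4→5, push 2): res(3,5)=21
after path 2 (8→3→5, push 4): res(3,5)=17
after path 3 (8→0→7→5, push 4): res(3,5)=17
after path 4 (8→9→3→5, push 3): res(3,5)=14
after path 5 (8→0→6→4→5, push 3): res(3,5)=14
after path 6 (8→0→6→4→3→5, push 1): res(3,5)=13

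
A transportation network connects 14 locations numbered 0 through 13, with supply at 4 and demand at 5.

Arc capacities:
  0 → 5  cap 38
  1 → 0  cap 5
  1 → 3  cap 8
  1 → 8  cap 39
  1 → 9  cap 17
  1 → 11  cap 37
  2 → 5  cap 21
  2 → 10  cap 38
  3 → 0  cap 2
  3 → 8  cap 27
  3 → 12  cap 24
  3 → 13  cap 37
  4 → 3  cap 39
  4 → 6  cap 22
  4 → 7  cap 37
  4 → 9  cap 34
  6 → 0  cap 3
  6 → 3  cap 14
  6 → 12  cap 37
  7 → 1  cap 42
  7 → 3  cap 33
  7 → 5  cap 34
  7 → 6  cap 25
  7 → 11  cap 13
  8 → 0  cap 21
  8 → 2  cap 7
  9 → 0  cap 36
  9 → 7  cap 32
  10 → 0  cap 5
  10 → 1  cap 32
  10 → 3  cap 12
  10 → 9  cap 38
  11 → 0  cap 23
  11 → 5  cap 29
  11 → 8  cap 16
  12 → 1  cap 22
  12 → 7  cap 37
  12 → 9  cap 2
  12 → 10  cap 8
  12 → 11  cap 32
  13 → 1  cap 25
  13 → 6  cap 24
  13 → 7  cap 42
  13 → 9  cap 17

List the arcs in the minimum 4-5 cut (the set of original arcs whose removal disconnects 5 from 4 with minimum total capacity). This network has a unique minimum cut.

augment #1: 4→7→5 push 34
augment #2: 4→3→0→5 push 2
augment #3: 4→6→0→5 push 3
augment #4: 4→7→11→5 push 3
augment #5: 4→9→0→5 push 33
augment #6: 4→3→8→2→5 push 7
augment #7: 4→3→12→11→5 push 24
augment #8: 4→6→12→11→5 push 2
max flow = 108; residual-reachable set from 4 gives S-side
cut edges (S→T): {(0,5), (7,5), (8,2), (11,5)} total cap 108

Min-cut arcs: {(0,5), (7,5), (8,2), (11,5)} (total capacity 108)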